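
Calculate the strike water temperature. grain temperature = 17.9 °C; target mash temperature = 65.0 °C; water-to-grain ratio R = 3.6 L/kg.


T_strike = (0.41/R)·(T_mash − T_grain) + T_mash
T_strike = (0.41/3.6)·(65.0 − 17.9) + 65.0

70.3642 °C


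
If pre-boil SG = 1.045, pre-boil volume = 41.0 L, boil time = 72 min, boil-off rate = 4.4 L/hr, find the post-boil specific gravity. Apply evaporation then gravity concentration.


V_post = V_pre − rate·(t/60);  SG_post = 1 + (SG_pre−1)·V_pre/V_post
V_post = 41.0 − 4.4·(72/60) = 35.7200
SG_post = 1 + (1.045 − 1)·41.0/35.7200

1.0517


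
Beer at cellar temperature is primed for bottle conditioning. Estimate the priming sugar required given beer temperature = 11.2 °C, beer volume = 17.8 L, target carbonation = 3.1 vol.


residual = 14.695·(0.01821 + 0.09011·e^(−0.04·T));  sugar = (target − residual)·4.0·V
residual = 14.695·(0.01821 + 0.09011·e^(−0.04·11.2)) = 1.1136
sugar = (3.1 − 1.1136)·4.0·17.8

141.4308 g


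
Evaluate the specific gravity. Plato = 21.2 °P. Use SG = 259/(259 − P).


SG = 259/(259 − 21.2)

1.0892


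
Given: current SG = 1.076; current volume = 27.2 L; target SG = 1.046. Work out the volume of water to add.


V_water = V·((SG_curr − 1)/(SG_target − 1) − 1)
V_water = 27.2·((1.076 − 1)/(1.046 − 1) − 1)

17.7391 L


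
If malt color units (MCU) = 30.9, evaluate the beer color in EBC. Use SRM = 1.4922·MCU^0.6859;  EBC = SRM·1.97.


SRM = 1.4922·30.9^0.6859 = 15.6960
EBC = 15.6960·1.97

30.9212 EBC


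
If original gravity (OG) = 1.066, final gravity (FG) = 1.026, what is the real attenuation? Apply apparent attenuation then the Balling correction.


AA = (OG−FG)/(OG−1)·100;  RA = AA·0.8192
AA = (1.066 − 1.026)/(1.066 − 1)·100 = 60.6061
RA = 60.6061·0.8192

49.6485 %


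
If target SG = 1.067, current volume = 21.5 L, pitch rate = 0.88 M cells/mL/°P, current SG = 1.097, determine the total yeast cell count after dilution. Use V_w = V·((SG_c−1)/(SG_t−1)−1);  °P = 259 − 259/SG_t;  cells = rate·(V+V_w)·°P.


V_w = 21.5·((1.097−1)/(1.067−1)−1) = 9.6269
V_final = 21.5 + 9.6269 = 31.1269
°P = 259 − 259/1.067 = 16.2634
cells = 0.88·31.1269·16.2634

445.4800 billion cells


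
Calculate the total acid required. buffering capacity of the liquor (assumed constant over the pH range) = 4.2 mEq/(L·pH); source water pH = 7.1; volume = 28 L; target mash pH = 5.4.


acid = buffering capacity · (pH_source − pH_target) · V
acid = 4.2 · (7.1 − 5.4) · 28

199.9200 mEq


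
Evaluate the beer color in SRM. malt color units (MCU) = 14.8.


SRM = 1.4922 · MCU^0.6859
SRM = 1.4922 · 14.8^0.6859

9.4735 SRM


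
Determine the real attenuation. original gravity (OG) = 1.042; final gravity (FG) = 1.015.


AA = (OG−FG)/(OG−1)·100;  RA = AA·0.8192
AA = (1.042 − 1.015)/(1.042 − 1)·100 = 64.2857
RA = 64.2857·0.8192

52.6629 %


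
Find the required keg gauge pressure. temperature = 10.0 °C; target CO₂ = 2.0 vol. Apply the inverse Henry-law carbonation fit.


psi = vols/(0.01821 + 0.09011·e^(−0.04·T)) − 14.695
psi = 2.0/(0.01821 + 0.09011·e^(−0.04·10.0)) − 14.695

10.7462 psi


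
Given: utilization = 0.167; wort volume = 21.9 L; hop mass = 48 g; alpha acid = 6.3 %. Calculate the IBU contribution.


IBU = (α/100)·mass·U·1000 / V
IBU = (6.3/100)·48·0.167·1000 / 21.9

23.0597 IBU


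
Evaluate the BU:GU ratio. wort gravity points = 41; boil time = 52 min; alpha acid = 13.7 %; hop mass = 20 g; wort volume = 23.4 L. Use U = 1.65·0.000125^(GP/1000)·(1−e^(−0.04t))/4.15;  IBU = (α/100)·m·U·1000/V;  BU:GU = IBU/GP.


U = 1.65·0.000125^(41/1000)·(1−e^(−0.04·52))/4.15 = 0.2407
IBU = (13.7/100)·20·0.2407·1000/23.4 = 28.1830
BU:GU = 28.1830/41

0.6874


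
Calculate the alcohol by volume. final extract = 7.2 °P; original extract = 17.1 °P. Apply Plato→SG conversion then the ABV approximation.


SG = 259/(259 − P);  ABV = (OG − FG)·131.25
OG = 259/(259 − 17.1) = 1.0707
FG = 259/(259 − 7.2) = 1.0286
ABV = (1.0707 − 1.0286)·131.25

5.5251 % ABV


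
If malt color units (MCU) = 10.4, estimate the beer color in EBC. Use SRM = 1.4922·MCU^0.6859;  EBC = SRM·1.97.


SRM = 1.4922·10.4^0.6859 = 7.4372
EBC = 7.4372·1.97

14.6513 EBC


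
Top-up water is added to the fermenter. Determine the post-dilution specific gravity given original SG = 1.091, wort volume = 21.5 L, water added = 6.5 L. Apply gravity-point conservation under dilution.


SG_new = 1 + (SG_old − 1)·V_old/(V_old + V_water)
pts = (1.091 − 1)·1000·21.5/(21.5 + 6.5) = 69.8750
SG_new = 1 + 69.8750/1000

1.0699


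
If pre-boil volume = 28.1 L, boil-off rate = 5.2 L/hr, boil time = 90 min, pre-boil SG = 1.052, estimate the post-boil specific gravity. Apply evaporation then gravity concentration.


V_post = V_pre − rate·(t/60);  SG_post = 1 + (SG_pre−1)·V_pre/V_post
V_post = 28.1 − 5.2·(90/60) = 20.3000
SG_post = 1 + (1.052 − 1)·28.1/20.3000

1.0720


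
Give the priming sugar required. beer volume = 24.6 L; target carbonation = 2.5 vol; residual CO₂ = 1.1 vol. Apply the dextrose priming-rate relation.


sugar = (target − residual)·4.0·V
sugar = (2.5 − 1.1)·4.0·24.6

137.7600 g


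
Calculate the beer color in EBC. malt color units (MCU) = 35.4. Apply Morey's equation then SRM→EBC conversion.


SRM = 1.4922·MCU^0.6859;  EBC = SRM·1.97
SRM = 1.4922·35.4^0.6859 = 17.2301
EBC = 17.2301·1.97

33.9433 EBC


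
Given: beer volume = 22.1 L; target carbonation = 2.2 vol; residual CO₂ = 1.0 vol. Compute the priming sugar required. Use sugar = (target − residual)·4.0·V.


sugar = (2.2 − 1.0)·4.0·22.1

106.0800 g


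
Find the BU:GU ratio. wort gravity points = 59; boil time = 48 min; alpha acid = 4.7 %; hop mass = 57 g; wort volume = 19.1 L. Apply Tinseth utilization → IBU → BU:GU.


U = 1.65·0.000125^(GP/1000)·(1−e^(−0.04t))/4.15;  IBU = (α/100)·m·U·1000/V;  BU:GU = IBU/GP
U = 1.65·0.000125^(59/1000)·(1−e^(−0.04·48))/4.15 = 0.1997
IBU = (4.7/100)·57·0.1997·1000/19.1 = 28.0054
BU:GU = 28.0054/59

0.4747


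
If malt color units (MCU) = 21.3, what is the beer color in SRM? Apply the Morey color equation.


SRM = 1.4922 · MCU^0.6859
SRM = 1.4922 · 21.3^0.6859

12.1608 SRM


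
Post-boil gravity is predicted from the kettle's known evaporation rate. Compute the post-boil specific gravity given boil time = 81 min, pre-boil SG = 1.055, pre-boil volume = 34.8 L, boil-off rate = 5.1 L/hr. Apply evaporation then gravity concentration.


V_post = V_pre − rate·(t/60);  SG_post = 1 + (SG_pre−1)·V_pre/V_post
V_post = 34.8 − 5.1·(81/60) = 27.9150
SG_post = 1 + (1.055 − 1)·34.8/27.9150

1.0686


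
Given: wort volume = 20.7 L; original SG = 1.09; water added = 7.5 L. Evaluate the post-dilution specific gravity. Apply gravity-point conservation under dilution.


SG_new = 1 + (SG_old − 1)·V_old/(V_old + V_water)
pts = (1.09 − 1)·1000·20.7/(20.7 + 7.5) = 66.0638
SG_new = 1 + 66.0638/1000

1.0661


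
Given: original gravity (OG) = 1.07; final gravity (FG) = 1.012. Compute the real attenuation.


AA = (OG−FG)/(OG−1)·100;  RA = AA·0.8192
AA = (1.07 − 1.012)/(1.07 − 1)·100 = 82.8571
RA = 82.8571·0.8192

67.8766 %


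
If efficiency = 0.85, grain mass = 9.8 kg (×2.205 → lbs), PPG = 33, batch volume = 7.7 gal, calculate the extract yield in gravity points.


points = lbs × PPG × eff / vol
lbs = 9.8 × 2.205 = 21.6090
points = 21.6090 × 33 × 0.85 / 7.7

78.7185 points


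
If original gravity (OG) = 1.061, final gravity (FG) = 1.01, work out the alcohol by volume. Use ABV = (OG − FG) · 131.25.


ABV = (1.061 − 1.01) · 131.25

6.6937 % ABV


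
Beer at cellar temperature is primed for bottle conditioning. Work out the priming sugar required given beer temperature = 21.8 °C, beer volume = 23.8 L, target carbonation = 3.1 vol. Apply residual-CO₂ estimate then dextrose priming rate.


residual = 14.695·(0.01821 + 0.09011·e^(−0.04·T));  sugar = (target − residual)·4.0·V
residual = 14.695·(0.01821 + 0.09011·e^(−0.04·21.8)) = 0.8212
sugar = (3.1 − 0.8212)·4.0·23.8

216.9371 g


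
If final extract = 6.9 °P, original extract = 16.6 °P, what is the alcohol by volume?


SG = 259/(259 − P);  ABV = (OG − FG)·131.25
OG = 259/(259 − 16.6) = 1.0685
FG = 259/(259 − 6.9) = 1.0274
ABV = (1.0685 − 1.0274)·131.25

5.3959 % ABV


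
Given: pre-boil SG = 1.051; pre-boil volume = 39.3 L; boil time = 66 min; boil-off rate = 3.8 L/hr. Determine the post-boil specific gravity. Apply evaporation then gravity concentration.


V_post = V_pre − rate·(t/60);  SG_post = 1 + (SG_pre−1)·V_pre/V_post
V_post = 39.3 − 3.8·(66/60) = 35.1200
SG_post = 1 + (1.051 − 1)·39.3/35.1200

1.0571


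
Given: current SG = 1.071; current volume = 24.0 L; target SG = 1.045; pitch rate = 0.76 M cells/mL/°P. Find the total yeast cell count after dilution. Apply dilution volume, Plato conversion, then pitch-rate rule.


V_w = V·((SG_c−1)/(SG_t−1)−1);  °P = 259 − 259/SG_t;  cells = rate·(V+V_w)·°P
V_w = 24.0·((1.071−1)/(1.045−1)−1) = 13.8667
V_final = 24.0 + 13.8667 = 37.8667
°P = 259 − 259/1.045 = 11.1531
cells = 0.76·37.8667·11.1531

320.9716 billion cells


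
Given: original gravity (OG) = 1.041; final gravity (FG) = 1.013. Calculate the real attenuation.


AA = (OG−FG)/(OG−1)·100;  RA = AA·0.8192
AA = (1.041 − 1.013)/(1.041 − 1)·100 = 68.2927
RA = 68.2927·0.8192

55.9454 %


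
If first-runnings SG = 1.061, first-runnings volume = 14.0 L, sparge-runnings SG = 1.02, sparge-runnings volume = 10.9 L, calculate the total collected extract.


total = Σ (SG_i − 1)·1000·V_i
first = (1.061 − 1)·1000·14.0 = 854.0000
sparge = (1.02 − 1)·1000·10.9 = 218.0000
total = 854.0000 + 218.0000

1072.0000 gravity·L


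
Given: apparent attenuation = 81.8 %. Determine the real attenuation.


RA = AA · 0.8192
RA = 81.8 · 0.8192

67.0106 %


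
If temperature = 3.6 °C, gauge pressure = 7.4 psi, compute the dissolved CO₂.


vols = (P + 14.695)·(0.01821 + 0.09011·e^(−0.04·T))
vols = (7.4 + 14.695)·(0.01821 + 0.09011·e^(−0.04·3.6))

2.1263 volumes


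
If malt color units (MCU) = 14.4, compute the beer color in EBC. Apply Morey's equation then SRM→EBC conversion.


SRM = 1.4922·MCU^0.6859;  EBC = SRM·1.97
SRM = 1.4922·14.4^0.6859 = 9.2971
EBC = 9.2971·1.97

18.3153 EBC


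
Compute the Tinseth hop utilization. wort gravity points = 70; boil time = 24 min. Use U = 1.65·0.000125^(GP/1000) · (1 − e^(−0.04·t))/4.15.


bigness = 1.65·0.000125^(70/1000) = 0.8796
boil_factor = (1 − e^(−0.04·24))/4.15 = 0.1487
U = 0.8796 · 0.1487

0.1308


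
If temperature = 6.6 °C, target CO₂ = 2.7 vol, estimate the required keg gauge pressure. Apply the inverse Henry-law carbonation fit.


psi = vols/(0.01821 + 0.09011·e^(−0.04·T)) − 14.695
psi = 2.7/(0.01821 + 0.09011·e^(−0.04·6.6)) − 14.695

16.1932 psi


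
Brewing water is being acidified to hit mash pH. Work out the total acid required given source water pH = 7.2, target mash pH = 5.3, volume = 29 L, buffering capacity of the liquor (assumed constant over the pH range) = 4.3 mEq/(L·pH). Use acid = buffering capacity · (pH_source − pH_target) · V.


acid = 4.3 · (7.2 − 5.3) · 29

236.9300 mEq


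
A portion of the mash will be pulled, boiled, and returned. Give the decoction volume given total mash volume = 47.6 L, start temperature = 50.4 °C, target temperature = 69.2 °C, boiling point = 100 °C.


V_dec = V_total·(T_target − T_start)/(T_boil − T_start)
V_dec = 47.6·(69.2 − 50.4)/(100 − 50.4)

18.0419 L


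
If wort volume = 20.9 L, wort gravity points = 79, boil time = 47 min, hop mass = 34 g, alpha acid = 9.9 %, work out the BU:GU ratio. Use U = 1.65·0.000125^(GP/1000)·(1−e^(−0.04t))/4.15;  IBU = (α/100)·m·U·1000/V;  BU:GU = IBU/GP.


U = 1.65·0.000125^(79/1000)·(1−e^(−0.04·47))/4.15 = 0.1656
IBU = (9.9/100)·34·0.1656·1000/20.9 = 26.6780
BU:GU = 26.6780/79

0.3377


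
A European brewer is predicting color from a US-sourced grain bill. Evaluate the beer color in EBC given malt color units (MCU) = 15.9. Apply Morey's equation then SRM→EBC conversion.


SRM = 1.4922·MCU^0.6859;  EBC = SRM·1.97
SRM = 1.4922·15.9^0.6859 = 9.9510
EBC = 9.9510·1.97

19.6034 EBC


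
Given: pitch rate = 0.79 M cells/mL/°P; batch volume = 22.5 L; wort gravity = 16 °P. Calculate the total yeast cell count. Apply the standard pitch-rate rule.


cells (billions) = rate · V_L · °P
cells = 0.79 · 22.5 · 16

284.4000 billion cells


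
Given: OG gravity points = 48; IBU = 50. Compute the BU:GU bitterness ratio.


BU:GU = IBU / OG_points
BU:GU = 50 / 48

1.0417


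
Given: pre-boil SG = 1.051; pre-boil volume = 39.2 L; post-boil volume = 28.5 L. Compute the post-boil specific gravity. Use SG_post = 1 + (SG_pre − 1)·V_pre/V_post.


pts_pre = (1.051 − 1)·1000 = 51.0000
pts_post = 51.0000·39.2/28.5 = 70.1474
SG_post = 1 + 70.1474/1000

1.0701


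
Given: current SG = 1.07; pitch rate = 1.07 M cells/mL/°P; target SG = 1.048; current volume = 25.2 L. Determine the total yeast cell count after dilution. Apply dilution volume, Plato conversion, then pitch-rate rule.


V_w = V·((SG_c−1)/(SG_t−1)−1);  °P = 259 − 259/SG_t;  cells = rate·(V+V_w)·°P
V_w = 25.2·((1.07−1)/(1.048−1)−1) = 11.5500
V_final = 25.2 + 11.5500 = 36.7500
°P = 259 − 259/1.048 = 11.8626
cells = 1.07·36.7500·11.8626

466.4669 billion cells


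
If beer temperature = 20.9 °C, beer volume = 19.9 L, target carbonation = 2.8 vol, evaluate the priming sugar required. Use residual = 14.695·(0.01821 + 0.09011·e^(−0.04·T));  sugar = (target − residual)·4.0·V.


residual = 14.695·(0.01821 + 0.09011·e^(−0.04·20.9)) = 0.8415
sugar = (2.8 − 0.8415)·4.0·19.9

155.8931 g


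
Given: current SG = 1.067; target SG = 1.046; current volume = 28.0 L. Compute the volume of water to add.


V_water = V·((SG_curr − 1)/(SG_target − 1) − 1)
V_water = 28.0·((1.067 − 1)/(1.046 − 1) − 1)

12.7826 L


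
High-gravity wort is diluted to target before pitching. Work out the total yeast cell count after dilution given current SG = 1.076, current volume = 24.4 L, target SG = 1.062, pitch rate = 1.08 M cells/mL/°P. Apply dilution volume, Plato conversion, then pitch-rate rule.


V_w = V·((SG_c−1)/(SG_t−1)−1);  °P = 259 − 259/SG_t;  cells = rate·(V+V_w)·°P
V_w = 24.4·((1.076−1)/(1.062−1)−1) = 5.5097
V_final = 24.4 + 5.5097 = 29.9097
°P = 259 − 259/1.062 = 15.1205
cells = 1.08·29.9097·15.1205

488.4301 billion cells


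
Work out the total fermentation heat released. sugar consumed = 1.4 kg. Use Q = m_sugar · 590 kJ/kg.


Q = 1.4 · 590

826.0000 kJ


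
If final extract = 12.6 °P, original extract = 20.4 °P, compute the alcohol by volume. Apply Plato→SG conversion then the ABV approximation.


SG = 259/(259 − P);  ABV = (OG − FG)·131.25
OG = 259/(259 − 20.4) = 1.0855
FG = 259/(259 − 12.6) = 1.0511
ABV = (1.0855 − 1.0511)·131.25

4.5101 % ABV


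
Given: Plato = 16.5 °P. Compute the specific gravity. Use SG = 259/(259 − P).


SG = 259/(259 − 16.5)

1.0680


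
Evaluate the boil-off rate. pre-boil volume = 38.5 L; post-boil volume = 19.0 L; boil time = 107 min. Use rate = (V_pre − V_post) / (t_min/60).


rate = (38.5 − 19.0) / (107/60)

10.9346 L/hr


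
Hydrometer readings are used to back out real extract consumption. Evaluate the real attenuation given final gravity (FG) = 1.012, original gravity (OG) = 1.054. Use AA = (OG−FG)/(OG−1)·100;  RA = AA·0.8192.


AA = (1.054 − 1.012)/(1.054 − 1)·100 = 77.7778
RA = 77.7778·0.8192

63.7156 %


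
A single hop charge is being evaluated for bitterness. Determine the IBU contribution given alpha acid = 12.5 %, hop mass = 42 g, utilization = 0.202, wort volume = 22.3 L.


IBU = (α/100)·mass·U·1000 / V
IBU = (12.5/100)·42·0.202·1000 / 22.3

47.5561 IBU


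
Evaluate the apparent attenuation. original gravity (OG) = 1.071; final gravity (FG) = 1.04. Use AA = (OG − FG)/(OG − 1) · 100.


AA = (1.071 − 1.04)/(1.071 − 1) · 100

43.6620 %


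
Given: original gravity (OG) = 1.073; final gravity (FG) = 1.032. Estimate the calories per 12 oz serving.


ABW = (OG−FG)·131.25·0.79/FG;  °P = 259 − 259/SG (for OG→OE and FG→AE);  RE = 0.1808·OE + 0.8192·AE;  Cal = (6.9·ABW + 4·(RE−0.1))·FG·3.55
ABW = (1.073 − 1.032)·131.25·0.79/1.032 = 4.1194
OE = 259 − 259/1.073 = 17.6207 °P
AE = 259 − 259/1.032 = 8.0310 °P
RE = 0.1808·17.6207 + 0.8192·8.0310 = 9.7648 °P
Cal = (6.9·4.1194 + 4·(9.7648−0.1))·1.032·3.55

245.7650 kcal


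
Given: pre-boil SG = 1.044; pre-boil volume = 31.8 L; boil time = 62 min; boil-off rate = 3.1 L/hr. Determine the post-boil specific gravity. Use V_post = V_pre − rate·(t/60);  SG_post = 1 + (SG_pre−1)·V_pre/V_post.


V_post = 31.8 − 3.1·(62/60) = 28.5967
SG_post = 1 + (1.044 − 1)·31.8/28.5967

1.0489


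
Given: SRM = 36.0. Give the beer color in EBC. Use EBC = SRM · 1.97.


EBC = 36.0 · 1.97

70.9200 EBC


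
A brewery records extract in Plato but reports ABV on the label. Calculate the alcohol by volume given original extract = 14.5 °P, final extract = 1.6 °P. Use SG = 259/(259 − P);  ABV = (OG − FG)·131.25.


OG = 259/(259 − 14.5) = 1.0593
FG = 259/(259 − 1.6) = 1.0062
ABV = (1.0593 − 1.0062)·131.25

6.9679 % ABV


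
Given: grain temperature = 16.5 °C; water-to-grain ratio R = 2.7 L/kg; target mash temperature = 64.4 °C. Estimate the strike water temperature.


T_strike = (0.41/R)·(T_mash − T_grain) + T_mash
T_strike = (0.41/2.7)·(64.4 − 16.5) + 64.4

71.6737 °C


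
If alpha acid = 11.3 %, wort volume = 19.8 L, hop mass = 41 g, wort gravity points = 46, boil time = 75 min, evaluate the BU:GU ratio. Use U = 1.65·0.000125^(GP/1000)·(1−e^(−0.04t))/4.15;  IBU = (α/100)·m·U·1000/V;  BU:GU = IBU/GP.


U = 1.65·0.000125^(46/1000)·(1−e^(−0.04·75))/4.15 = 0.2499
IBU = (11.3/100)·41·0.2499·1000/19.8 = 58.4671
BU:GU = 58.4671/46

1.2710


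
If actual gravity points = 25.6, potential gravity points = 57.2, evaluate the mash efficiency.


efficiency = actual / potential × 100
efficiency = 25.6 / 57.2 × 100

44.7552 %


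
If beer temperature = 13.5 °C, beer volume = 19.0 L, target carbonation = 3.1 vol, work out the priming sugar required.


residual = 14.695·(0.01821 + 0.09011·e^(−0.04·T));  sugar = (target − residual)·4.0·V
residual = 14.695·(0.01821 + 0.09011·e^(−0.04·13.5)) = 1.0393
sugar = (3.1 − 1.0393)·4.0·19.0

156.6169 g


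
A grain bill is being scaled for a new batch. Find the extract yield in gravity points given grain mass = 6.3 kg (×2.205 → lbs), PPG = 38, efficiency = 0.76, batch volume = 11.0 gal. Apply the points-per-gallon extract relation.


points = lbs × PPG × eff / vol
lbs = 6.3 × 2.205 = 13.8915
points = 13.8915 × 38 × 0.76 / 11.0

36.4715 points


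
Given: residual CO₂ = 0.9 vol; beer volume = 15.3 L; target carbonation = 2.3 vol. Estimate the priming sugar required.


sugar = (target − residual)·4.0·V
sugar = (2.3 − 0.9)·4.0·15.3

85.6800 g


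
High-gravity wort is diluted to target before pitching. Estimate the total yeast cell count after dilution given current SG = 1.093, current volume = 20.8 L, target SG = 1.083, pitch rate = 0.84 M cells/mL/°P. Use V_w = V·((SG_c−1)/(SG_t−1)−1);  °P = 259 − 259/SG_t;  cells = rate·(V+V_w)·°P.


V_w = 20.8·((1.093−1)/(1.083−1)−1) = 2.5060
V_final = 20.8 + 2.5060 = 23.3060
°P = 259 − 259/1.083 = 19.8495
cells = 0.84·23.3060·19.8495

388.5947 billion cells


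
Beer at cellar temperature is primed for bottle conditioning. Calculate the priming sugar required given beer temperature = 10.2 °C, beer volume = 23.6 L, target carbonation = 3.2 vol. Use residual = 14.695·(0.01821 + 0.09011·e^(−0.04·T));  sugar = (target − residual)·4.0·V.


residual = 14.695·(0.01821 + 0.09011·e^(−0.04·10.2)) = 1.1481
sugar = (3.2 − 1.1481)·4.0·23.6

193.6957 g


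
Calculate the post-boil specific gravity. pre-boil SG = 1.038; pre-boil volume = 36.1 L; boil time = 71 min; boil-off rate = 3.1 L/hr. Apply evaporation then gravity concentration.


V_post = V_pre − rate·(t/60);  SG_post = 1 + (SG_pre−1)·V_pre/V_post
V_post = 36.1 − 3.1·(71/60) = 32.4317
SG_post = 1 + (1.038 − 1)·36.1/32.4317

1.0423


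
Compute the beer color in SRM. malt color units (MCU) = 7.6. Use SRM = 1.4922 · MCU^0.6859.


SRM = 1.4922 · 7.6^0.6859

5.9976 SRM


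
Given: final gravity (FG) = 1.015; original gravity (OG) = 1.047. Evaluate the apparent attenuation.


AA = (OG − FG)/(OG − 1) · 100
AA = (1.047 − 1.015)/(1.047 − 1) · 100

68.0851 %


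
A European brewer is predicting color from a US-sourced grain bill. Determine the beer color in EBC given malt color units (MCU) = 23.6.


SRM = 1.4922·MCU^0.6859;  EBC = SRM·1.97
SRM = 1.4922·23.6^0.6859 = 13.0469
EBC = 13.0469·1.97

25.7024 EBC


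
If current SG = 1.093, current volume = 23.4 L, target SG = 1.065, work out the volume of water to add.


V_water = V·((SG_curr − 1)/(SG_target − 1) − 1)
V_water = 23.4·((1.093 − 1)/(1.065 − 1) − 1)

10.0800 L


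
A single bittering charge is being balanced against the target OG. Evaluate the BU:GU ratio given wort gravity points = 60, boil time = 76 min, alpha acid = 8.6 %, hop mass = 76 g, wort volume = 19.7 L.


U = 1.65·0.000125^(GP/1000)·(1−e^(−0.04t))/4.15;  IBU = (α/100)·m·U·1000/V;  BU:GU = IBU/GP
U = 1.65·0.000125^(60/1000)·(1−e^(−0.04·76))/4.15 = 0.2208
IBU = (8.6/100)·76·0.2208·1000/19.7 = 73.2502
BU:GU = 73.2502/60

1.2208


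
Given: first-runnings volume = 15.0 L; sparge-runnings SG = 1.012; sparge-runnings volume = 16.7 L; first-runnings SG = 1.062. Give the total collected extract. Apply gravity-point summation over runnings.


total = Σ (SG_i − 1)·1000·V_i
first = (1.062 − 1)·1000·15.0 = 930.0000
sparge = (1.012 − 1)·1000·16.7 = 200.4000
total = 930.0000 + 200.4000

1130.4000 gravity·L


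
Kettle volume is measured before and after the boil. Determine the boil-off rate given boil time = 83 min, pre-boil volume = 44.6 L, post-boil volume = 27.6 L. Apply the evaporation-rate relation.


rate = (V_pre − V_post) / (t_min/60)
rate = (44.6 − 27.6) / (83/60)

12.2892 L/hr


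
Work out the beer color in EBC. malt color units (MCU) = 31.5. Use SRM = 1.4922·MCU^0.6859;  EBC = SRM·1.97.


SRM = 1.4922·31.5^0.6859 = 15.9044
EBC = 15.9044·1.97

31.3317 EBC


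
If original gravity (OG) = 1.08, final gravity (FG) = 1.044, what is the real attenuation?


AA = (OG−FG)/(OG−1)·100;  RA = AA·0.8192
AA = (1.08 − 1.044)/(1.08 − 1)·100 = 45.0000
RA = 45.0000·0.8192

36.8640 %


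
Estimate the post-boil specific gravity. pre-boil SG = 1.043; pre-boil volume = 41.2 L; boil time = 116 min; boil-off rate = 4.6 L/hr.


V_post = V_pre − rate·(t/60);  SG_post = 1 + (SG_pre−1)·V_pre/V_post
V_post = 41.2 − 4.6·(116/60) = 32.3067
SG_post = 1 + (1.043 − 1)·41.2/32.3067

1.0548


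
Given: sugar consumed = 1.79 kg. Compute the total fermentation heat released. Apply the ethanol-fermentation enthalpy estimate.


Q = m_sugar · 590 kJ/kg
Q = 1.79 · 590

1056.1000 kJ


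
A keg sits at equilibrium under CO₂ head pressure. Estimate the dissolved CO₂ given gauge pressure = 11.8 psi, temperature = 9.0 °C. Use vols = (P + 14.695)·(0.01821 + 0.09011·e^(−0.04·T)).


vols = (11.8 + 14.695)·(0.01821 + 0.09011·e^(−0.04·9.0))

2.1482 volumes


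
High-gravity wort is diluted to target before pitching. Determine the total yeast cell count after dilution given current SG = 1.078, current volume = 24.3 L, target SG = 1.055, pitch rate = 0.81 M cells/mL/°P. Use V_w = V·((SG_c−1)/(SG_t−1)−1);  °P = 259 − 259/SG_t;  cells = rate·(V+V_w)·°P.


V_w = 24.3·((1.078−1)/(1.055−1)−1) = 10.1618
V_final = 24.3 + 10.1618 = 34.4618
°P = 259 − 259/1.055 = 13.5024
cells = 0.81·34.4618·13.5024

376.9061 billion cells


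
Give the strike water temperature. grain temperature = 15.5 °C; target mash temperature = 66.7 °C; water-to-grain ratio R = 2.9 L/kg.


T_strike = (0.41/R)·(T_mash − T_grain) + T_mash
T_strike = (0.41/2.9)·(66.7 − 15.5) + 66.7

73.9386 °C


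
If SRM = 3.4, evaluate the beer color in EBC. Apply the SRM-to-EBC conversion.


EBC = SRM · 1.97
EBC = 3.4 · 1.97

6.6980 EBC


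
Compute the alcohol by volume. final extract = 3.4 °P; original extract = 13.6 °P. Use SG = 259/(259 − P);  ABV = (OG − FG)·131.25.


OG = 259/(259 − 13.6) = 1.0554
FG = 259/(259 − 3.4) = 1.0133
ABV = (1.0554 − 1.0133)·131.25

5.5279 % ABV


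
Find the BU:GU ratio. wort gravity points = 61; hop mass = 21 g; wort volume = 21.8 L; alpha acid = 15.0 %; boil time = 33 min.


U = 1.65·0.000125^(GP/1000)·(1−e^(−0.04t))/4.15;  IBU = (α/100)·m·U·1000/V;  BU:GU = IBU/GP
U = 1.65·0.000125^(61/1000)·(1−e^(−0.04·33))/4.15 = 0.1684
IBU = (15.0/100)·21·0.1684·1000/21.8 = 24.3347
BU:GU = 24.3347/61

0.3989


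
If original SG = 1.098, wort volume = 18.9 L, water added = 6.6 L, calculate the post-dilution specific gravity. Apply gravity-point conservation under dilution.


SG_new = 1 + (SG_old − 1)·V_old/(V_old + V_water)
pts = (1.098 − 1)·1000·18.9/(18.9 + 6.6) = 72.6353
SG_new = 1 + 72.6353/1000

1.0726


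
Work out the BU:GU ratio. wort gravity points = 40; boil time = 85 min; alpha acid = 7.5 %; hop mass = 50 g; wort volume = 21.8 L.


U = 1.65·0.000125^(GP/1000)·(1−e^(−0.04t))/4.15;  IBU = (α/100)·m·U·1000/V;  BU:GU = IBU/GP
U = 1.65·0.000125^(40/1000)·(1−e^(−0.04·85))/4.15 = 0.2683
IBU = (7.5/100)·50·0.2683·1000/21.8 = 46.1472
BU:GU = 46.1472/40

1.1537


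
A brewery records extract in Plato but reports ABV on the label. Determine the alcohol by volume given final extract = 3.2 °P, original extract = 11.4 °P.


SG = 259/(259 − P);  ABV = (OG − FG)·131.25
OG = 259/(259 − 11.4) = 1.0460
FG = 259/(259 − 3.2) = 1.0125
ABV = (1.0460 − 1.0125)·131.25

4.4011 % ABV


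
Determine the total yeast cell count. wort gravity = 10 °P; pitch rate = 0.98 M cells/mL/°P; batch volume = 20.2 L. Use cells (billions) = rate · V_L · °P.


cells = 0.98 · 20.2 · 10

197.9600 billion cells


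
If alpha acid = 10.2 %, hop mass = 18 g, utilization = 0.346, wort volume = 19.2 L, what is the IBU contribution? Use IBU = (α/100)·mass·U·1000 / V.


IBU = (10.2/100)·18·0.346·1000 / 19.2

33.0862 IBU


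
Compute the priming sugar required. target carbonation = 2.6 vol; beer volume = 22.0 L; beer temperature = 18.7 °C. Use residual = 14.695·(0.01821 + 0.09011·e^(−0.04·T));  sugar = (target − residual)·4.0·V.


residual = 14.695·(0.01821 + 0.09011·e^(−0.04·18.7)) = 0.8943
sugar = (2.6 − 0.8943)·4.0·22.0

150.0981 g


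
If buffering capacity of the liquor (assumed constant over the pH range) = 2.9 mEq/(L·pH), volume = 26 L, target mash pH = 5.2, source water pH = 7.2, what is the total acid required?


acid = buffering capacity · (pH_source − pH_target) · V
acid = 2.9 · (7.2 − 5.2) · 26

150.8000 mEq


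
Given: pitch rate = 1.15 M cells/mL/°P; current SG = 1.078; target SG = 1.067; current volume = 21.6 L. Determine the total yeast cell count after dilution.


V_w = V·((SG_c−1)/(SG_t−1)−1);  °P = 259 − 259/SG_t;  cells = rate·(V+V_w)·°P
V_w = 21.6·((1.078−1)/(1.067−1)−1) = 3.5463
V_final = 21.6 + 3.5463 = 25.1463
°P = 259 − 259/1.067 = 16.2634
cells = 1.15·25.1463·16.2634

470.3071 billion cells


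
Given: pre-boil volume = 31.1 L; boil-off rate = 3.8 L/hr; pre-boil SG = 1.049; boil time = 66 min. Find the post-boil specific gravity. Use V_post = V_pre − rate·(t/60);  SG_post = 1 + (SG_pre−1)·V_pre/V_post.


V_post = 31.1 − 3.8·(66/60) = 26.9200
SG_post = 1 + (1.049 − 1)·31.1/26.9200

1.0566


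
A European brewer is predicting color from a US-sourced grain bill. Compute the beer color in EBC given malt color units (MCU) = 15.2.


SRM = 1.4922·MCU^0.6859;  EBC = SRM·1.97
SRM = 1.4922·15.2^0.6859 = 9.6484
EBC = 9.6484·1.97

19.0073 EBC


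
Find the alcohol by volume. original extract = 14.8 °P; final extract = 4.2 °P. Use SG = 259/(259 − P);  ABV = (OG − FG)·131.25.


OG = 259/(259 − 14.8) = 1.0606
FG = 259/(259 − 4.2) = 1.0165
ABV = (1.0606 − 1.0165)·131.25

5.7911 % ABV


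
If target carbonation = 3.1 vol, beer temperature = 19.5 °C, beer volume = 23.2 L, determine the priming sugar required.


residual = 14.695·(0.01821 + 0.09011·e^(−0.04·T));  sugar = (target − residual)·4.0·V
residual = 14.695·(0.01821 + 0.09011·e^(−0.04·19.5)) = 0.8746
sugar = (3.1 − 0.8746)·4.0·23.2

206.5170 g


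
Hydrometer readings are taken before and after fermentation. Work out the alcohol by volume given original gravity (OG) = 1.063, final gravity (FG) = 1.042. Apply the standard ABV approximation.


ABV = (OG − FG) · 131.25
ABV = (1.063 − 1.042) · 131.25

2.7562 % ABV


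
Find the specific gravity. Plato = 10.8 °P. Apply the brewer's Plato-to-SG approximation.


SG = 259/(259 − P)
SG = 259/(259 − 10.8)

1.0435


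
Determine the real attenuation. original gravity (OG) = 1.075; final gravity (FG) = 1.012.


AA = (OG−FG)/(OG−1)·100;  RA = AA·0.8192
AA = (1.075 − 1.012)/(1.075 − 1)·100 = 84.0000
RA = 84.0000·0.8192

68.8128 %


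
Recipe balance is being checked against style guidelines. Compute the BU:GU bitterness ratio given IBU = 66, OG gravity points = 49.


BU:GU = IBU / OG_points
BU:GU = 66 / 49

1.3469


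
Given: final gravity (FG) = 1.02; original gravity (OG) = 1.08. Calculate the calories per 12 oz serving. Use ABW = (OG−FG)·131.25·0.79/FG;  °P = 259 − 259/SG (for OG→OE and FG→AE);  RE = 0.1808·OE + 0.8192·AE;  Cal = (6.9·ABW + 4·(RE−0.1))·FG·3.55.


ABW = (1.08 − 1.02)·131.25·0.79/1.02 = 6.0993
OE = 259 − 259/1.08 = 19.1852 °P
AE = 259 − 259/1.02 = 5.0784 °P
RE = 0.1808·19.1852 + 0.8192·5.0784 = 7.6289 °P
Cal = (6.9·6.0993 + 4·(7.6289−0.1))·1.02·3.55

261.4386 kcal


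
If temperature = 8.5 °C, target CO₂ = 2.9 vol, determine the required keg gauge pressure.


psi = vols/(0.01821 + 0.09011·e^(−0.04·T)) − 14.695
psi = 2.9/(0.01821 + 0.09011·e^(−0.04·8.5)) − 14.695

20.5216 psi


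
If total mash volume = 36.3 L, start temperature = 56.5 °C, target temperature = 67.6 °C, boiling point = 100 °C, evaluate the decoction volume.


V_dec = V_total·(T_target − T_start)/(T_boil − T_start)
V_dec = 36.3·(67.6 − 56.5)/(100 − 56.5)

9.2628 L


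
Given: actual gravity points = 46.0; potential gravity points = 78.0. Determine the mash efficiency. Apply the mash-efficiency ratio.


efficiency = actual / potential × 100
efficiency = 46.0 / 78.0 × 100

58.9744 %


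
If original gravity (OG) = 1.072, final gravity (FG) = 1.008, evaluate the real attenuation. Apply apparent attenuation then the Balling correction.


AA = (OG−FG)/(OG−1)·100;  RA = AA·0.8192
AA = (1.072 − 1.008)/(1.072 − 1)·100 = 88.8889
RA = 88.8889·0.8192

72.8178 %


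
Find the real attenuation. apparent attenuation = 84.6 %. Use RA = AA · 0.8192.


RA = 84.6 · 0.8192

69.3043 %


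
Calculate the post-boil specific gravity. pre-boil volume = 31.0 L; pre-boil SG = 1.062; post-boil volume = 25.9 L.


SG_post = 1 + (SG_pre − 1)·V_pre/V_post
pts_pre = (1.062 − 1)·1000 = 62.0000
pts_post = 62.0000·31.0/25.9 = 74.2085
SG_post = 1 + 74.2085/1000

1.0742


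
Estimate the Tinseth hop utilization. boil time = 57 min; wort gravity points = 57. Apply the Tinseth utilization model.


U = 1.65·0.000125^(GP/1000) · (1 − e^(−0.04·t))/4.15
bigness = 1.65·0.000125^(57/1000) = 0.9886
boil_factor = (1 − e^(−0.04·57))/4.15 = 0.2163
U = 0.9886 · 0.2163

0.2138


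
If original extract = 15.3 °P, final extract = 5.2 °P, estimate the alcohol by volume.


SG = 259/(259 − P);  ABV = (OG − FG)·131.25
OG = 259/(259 − 15.3) = 1.0628
FG = 259/(259 − 5.2) = 1.0205
ABV = (1.0628 − 1.0205)·131.25

5.5510 % ABV


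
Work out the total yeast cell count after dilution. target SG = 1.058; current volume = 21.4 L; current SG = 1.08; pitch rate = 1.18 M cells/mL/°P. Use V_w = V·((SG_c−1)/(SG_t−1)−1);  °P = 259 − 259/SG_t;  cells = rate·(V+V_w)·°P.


V_w = 21.4·((1.08−1)/(1.058−1)−1) = 8.1172
V_final = 21.4 + 8.1172 = 29.5172
°P = 259 − 259/1.058 = 14.1985
cells = 1.18·29.5172·14.1985

494.5382 billion cells


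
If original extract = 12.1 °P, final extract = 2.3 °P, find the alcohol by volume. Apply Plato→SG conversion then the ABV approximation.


SG = 259/(259 − P);  ABV = (OG − FG)·131.25
OG = 259/(259 − 12.1) = 1.0490
FG = 259/(259 − 2.3) = 1.0090
ABV = (1.0490 − 1.0090)·131.25

5.2563 % ABV


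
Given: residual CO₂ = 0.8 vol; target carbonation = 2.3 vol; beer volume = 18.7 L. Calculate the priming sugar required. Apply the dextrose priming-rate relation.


sugar = (target − residual)·4.0·V
sugar = (2.3 − 0.8)·4.0·18.7

112.2000 g


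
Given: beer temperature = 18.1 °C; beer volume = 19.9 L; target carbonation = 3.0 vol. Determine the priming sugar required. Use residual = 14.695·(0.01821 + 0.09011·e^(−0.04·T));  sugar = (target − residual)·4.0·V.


residual = 14.695·(0.01821 + 0.09011·e^(−0.04·18.1)) = 0.9096
sugar = (3.0 − 0.9096)·4.0·19.9

166.3987 g


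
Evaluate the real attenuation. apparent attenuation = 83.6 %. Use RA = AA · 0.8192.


RA = 83.6 · 0.8192

68.4851 %


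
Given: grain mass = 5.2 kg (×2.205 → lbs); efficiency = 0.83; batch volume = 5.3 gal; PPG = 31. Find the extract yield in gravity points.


points = lbs × PPG × eff / vol
lbs = 5.2 × 2.205 = 11.4660
points = 11.4660 × 31 × 0.83 / 5.3

55.6642 points


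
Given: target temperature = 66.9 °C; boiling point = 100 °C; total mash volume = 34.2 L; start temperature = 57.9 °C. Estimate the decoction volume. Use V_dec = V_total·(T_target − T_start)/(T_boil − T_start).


V_dec = 34.2·(66.9 − 57.9)/(100 − 57.9)

7.3112 L


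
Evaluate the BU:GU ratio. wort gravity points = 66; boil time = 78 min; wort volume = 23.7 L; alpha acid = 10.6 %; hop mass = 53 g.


U = 1.65·0.000125^(GP/1000)·(1−e^(−0.04t))/4.15;  IBU = (α/100)·m·U·1000/V;  BU:GU = IBU/GP
U = 1.65·0.000125^(66/1000)·(1−e^(−0.04·78))/4.15 = 0.2100
IBU = (10.6/100)·53·0.2100·1000/23.7 = 49.7796
BU:GU = 49.7796/66

0.7542


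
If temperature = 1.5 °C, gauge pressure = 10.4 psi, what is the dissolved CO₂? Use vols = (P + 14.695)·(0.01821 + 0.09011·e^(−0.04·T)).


vols = (10.4 + 14.695)·(0.01821 + 0.09011·e^(−0.04·1.5))

2.5866 volumes


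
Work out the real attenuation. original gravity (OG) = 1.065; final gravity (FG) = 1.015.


AA = (OG−FG)/(OG−1)·100;  RA = AA·0.8192
AA = (1.065 − 1.015)/(1.065 − 1)·100 = 76.9231
RA = 76.9231·0.8192

63.0154 %


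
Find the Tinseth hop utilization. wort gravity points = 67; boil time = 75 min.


U = 1.65·0.000125^(GP/1000) · (1 − e^(−0.04·t))/4.15
bigness = 1.65·0.000125^(67/1000) = 0.9036
boil_factor = (1 − e^(−0.04·75))/4.15 = 0.2290
U = 0.9036 · 0.2290

0.2069


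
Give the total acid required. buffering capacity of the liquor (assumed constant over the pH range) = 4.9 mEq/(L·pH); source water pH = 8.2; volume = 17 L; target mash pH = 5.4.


acid = buffering capacity · (pH_source − pH_target) · V
acid = 4.9 · (8.2 − 5.4) · 17

233.2400 mEq


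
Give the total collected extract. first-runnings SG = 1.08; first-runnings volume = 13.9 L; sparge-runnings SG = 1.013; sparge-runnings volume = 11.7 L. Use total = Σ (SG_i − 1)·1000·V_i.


first = (1.08 − 1)·1000·13.9 = 1112.0000
sparge = (1.013 − 1)·1000·11.7 = 152.1000
total = 1112.0000 + 152.1000

1264.1000 gravity·L


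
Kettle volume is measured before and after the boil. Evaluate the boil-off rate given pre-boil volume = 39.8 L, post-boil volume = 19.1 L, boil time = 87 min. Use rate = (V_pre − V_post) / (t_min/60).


rate = (39.8 − 19.1) / (87/60)

14.2759 L/hr


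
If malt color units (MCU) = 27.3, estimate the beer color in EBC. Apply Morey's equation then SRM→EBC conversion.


SRM = 1.4922·MCU^0.6859;  EBC = SRM·1.97
SRM = 1.4922·27.3^0.6859 = 14.4175
EBC = 14.4175·1.97

28.4025 EBC


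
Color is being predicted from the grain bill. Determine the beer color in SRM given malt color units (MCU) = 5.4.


SRM = 1.4922 · MCU^0.6859
SRM = 1.4922 · 5.4^0.6859

4.7443 SRM


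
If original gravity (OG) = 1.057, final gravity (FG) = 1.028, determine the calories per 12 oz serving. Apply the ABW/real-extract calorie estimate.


ABW = (OG−FG)·131.25·0.79/FG;  °P = 259 − 259/SG (for OG→OE and FG→AE);  RE = 0.1808·OE + 0.8192·AE;  Cal = (6.9·ABW + 4·(RE−0.1))·FG·3.55
ABW = (1.057 − 1.028)·131.25·0.79/1.028 = 2.9250
OE = 259 − 259/1.057 = 13.9669 °P
AE = 259 − 259/1.028 = 7.0545 °P
RE = 0.1808·13.9669 + 0.8192·7.0545 = 8.3042 °P
Cal = (6.9·2.9250 + 4·(8.3042−0.1))·1.028·3.55

193.4171 kcal


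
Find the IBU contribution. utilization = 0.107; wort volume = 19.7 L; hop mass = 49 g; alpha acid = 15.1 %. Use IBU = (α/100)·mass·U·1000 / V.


IBU = (15.1/100)·49·0.107·1000 / 19.7

40.1875 IBU


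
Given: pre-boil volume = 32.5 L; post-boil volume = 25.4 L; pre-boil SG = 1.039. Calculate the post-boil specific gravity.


SG_post = 1 + (SG_pre − 1)·V_pre/V_post
pts_pre = (1.039 − 1)·1000 = 39.0000
pts_post = 39.0000·32.5/25.4 = 49.9016
SG_post = 1 + 49.9016/1000

1.0499


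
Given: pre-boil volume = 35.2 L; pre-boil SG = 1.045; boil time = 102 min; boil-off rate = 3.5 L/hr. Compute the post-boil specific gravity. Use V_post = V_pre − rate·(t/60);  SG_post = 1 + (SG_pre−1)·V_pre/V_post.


V_post = 35.2 − 3.5·(102/60) = 29.2500
SG_post = 1 + (1.045 − 1)·35.2/29.2500

1.0542


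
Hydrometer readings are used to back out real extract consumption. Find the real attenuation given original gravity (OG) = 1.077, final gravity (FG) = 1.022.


AA = (OG−FG)/(OG−1)·100;  RA = AA·0.8192
AA = (1.077 − 1.022)/(1.077 − 1)·100 = 71.4286
RA = 71.4286·0.8192

58.5143 %


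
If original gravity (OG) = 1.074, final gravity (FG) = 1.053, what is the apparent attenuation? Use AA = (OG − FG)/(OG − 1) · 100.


AA = (1.074 − 1.053)/(1.074 − 1) · 100

28.3784 %


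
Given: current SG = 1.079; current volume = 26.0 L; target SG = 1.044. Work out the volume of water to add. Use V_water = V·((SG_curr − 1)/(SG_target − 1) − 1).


V_water = 26.0·((1.079 − 1)/(1.044 − 1) − 1)

20.6818 L


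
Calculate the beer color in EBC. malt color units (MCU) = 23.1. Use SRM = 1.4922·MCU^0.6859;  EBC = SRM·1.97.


SRM = 1.4922·23.1^0.6859 = 12.8567
EBC = 12.8567·1.97

25.3276 EBC


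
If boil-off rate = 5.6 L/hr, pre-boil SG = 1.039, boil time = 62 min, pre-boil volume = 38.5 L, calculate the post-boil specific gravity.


V_post = V_pre − rate·(t/60);  SG_post = 1 + (SG_pre−1)·V_pre/V_post
V_post = 38.5 − 5.6·(62/60) = 32.7133
SG_post = 1 + (1.039 − 1)·38.5/32.7133

1.0459
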